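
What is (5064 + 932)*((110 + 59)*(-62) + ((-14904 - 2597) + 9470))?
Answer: -110979964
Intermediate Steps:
(5064 + 932)*((110 + 59)*(-62) + ((-14904 - 2597) + 9470)) = 5996*(169*(-62) + (-17501 + 9470)) = 5996*(-10478 - 8031) = 5996*(-18509) = -110979964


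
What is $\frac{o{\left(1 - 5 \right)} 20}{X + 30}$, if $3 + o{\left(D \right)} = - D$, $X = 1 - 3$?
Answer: $\frac{5}{7} \approx 0.71429$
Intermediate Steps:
$X = -2$
$o{\left(D \right)} = -3 - D$
$\frac{o{\left(1 - 5 \right)} 20}{X + 30} = \frac{\left(-3 - \left(1 - 5\right)\right) 20}{-2 + 30} = \frac{\left(-3 - \left(1 - 5\right)\right) 20}{28} = \left(-3 - -4\right) 20 \cdot \frac{1}{28} = \left(-3 + 4\right) 20 \cdot \frac{1}{28} = 1 \cdot 20 \cdot \frac{1}{28} = 20 \cdot \frac{1}{28} = \frac{5}{7}$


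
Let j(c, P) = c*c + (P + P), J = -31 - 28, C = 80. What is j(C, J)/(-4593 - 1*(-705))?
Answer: -349/216 ≈ -1.6157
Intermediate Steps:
J = -59
j(c, P) = c**2 + 2*P
j(C, J)/(-4593 - 1*(-705)) = (80**2 + 2*(-59))/(-4593 - 1*(-705)) = (6400 - 118)/(-4593 + 705) = 6282/(-3888) = 6282*(-1/3888) = -349/216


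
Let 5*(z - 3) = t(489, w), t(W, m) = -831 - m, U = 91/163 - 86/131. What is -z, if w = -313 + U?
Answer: 10738462/106765 ≈ 100.58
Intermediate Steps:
U = -2097/21353 (U = 91*(1/163) - 86*1/131 = 91/163 - 86/131 = -2097/21353 ≈ -0.098206)
w = -6685586/21353 (w = -313 - 2097/21353 = -6685586/21353 ≈ -313.10)
z = -10738462/106765 (z = 3 + (-831 - 1*(-6685586/21353))/5 = 3 + (-831 + 6685586/21353)/5 = 3 + (⅕)*(-11058757/21353) = 3 - 11058757/106765 = -10738462/106765 ≈ -100.58)
-z = -1*(-10738462/106765) = 10738462/106765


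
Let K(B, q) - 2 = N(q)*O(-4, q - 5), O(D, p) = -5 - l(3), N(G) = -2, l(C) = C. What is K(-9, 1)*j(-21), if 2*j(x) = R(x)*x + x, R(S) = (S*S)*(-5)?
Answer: 416556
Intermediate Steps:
R(S) = -5*S² (R(S) = S²*(-5) = -5*S²)
O(D, p) = -8 (O(D, p) = -5 - 1*3 = -5 - 3 = -8)
j(x) = x/2 - 5*x³/2 (j(x) = ((-5*x²)*x + x)/2 = (-5*x³ + x)/2 = (x - 5*x³)/2 = x/2 - 5*x³/2)
K(B, q) = 18 (K(B, q) = 2 - 2*(-8) = 2 + 16 = 18)
K(-9, 1)*j(-21) = 18*((½)*(-21)*(1 - 5*(-21)²)) = 18*((½)*(-21)*(1 - 5*441)) = 18*((½)*(-21)*(1 - 2205)) = 18*((½)*(-21)*(-2204)) = 18*23142 = 416556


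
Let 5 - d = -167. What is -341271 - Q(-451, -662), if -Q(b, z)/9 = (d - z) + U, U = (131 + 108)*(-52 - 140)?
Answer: -746757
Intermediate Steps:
d = 172 (d = 5 - 1*(-167) = 5 + 167 = 172)
U = -45888 (U = 239*(-192) = -45888)
Q(b, z) = 411444 + 9*z (Q(b, z) = -9*((172 - z) - 45888) = -9*(-45716 - z) = 411444 + 9*z)
-341271 - Q(-451, -662) = -341271 - (411444 + 9*(-662)) = -341271 - (411444 - 5958) = -341271 - 1*405486 = -341271 - 405486 = -746757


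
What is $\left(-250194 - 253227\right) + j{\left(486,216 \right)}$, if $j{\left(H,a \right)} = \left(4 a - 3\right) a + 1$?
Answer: $-317444$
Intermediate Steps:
$j{\left(H,a \right)} = 1 + a \left(-3 + 4 a\right)$ ($j{\left(H,a \right)} = \left(-3 + 4 a\right) a + 1 = a \left(-3 + 4 a\right) + 1 = 1 + a \left(-3 + 4 a\right)$)
$\left(-250194 - 253227\right) + j{\left(486,216 \right)} = \left(-250194 - 253227\right) + \left(1 - 648 + 4 \cdot 216^{2}\right) = -503421 + \left(1 - 648 + 4 \cdot 46656\right) = -503421 + \left(1 - 648 + 186624\right) = -503421 + 185977 = -317444$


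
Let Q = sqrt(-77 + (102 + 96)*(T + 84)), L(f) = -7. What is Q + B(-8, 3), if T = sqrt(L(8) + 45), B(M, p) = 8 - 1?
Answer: 7 + sqrt(16555 + 198*sqrt(38)) ≈ 140.32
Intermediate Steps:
B(M, p) = 7
T = sqrt(38) (T = sqrt(-7 + 45) = sqrt(38) ≈ 6.1644)
Q = sqrt(16555 + 198*sqrt(38)) (Q = sqrt(-77 + (102 + 96)*(sqrt(38) + 84)) = sqrt(-77 + 198*(84 + sqrt(38))) = sqrt(-77 + (16632 + 198*sqrt(38))) = sqrt(16555 + 198*sqrt(38)) ≈ 133.32)
Q + B(-8, 3) = sqrt(16555 + 198*sqrt(38)) + 7 = 7 + sqrt(16555 + 198*sqrt(38))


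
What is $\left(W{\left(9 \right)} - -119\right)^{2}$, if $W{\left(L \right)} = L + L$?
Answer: $18769$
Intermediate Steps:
$W{\left(L \right)} = 2 L$
$\left(W{\left(9 \right)} - -119\right)^{2} = \left(2 \cdot 9 - -119\right)^{2} = \left(18 + \left(-135 + 254\right)\right)^{2} = \left(18 + 119\right)^{2} = 137^{2} = 18769$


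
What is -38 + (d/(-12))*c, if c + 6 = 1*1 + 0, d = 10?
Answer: -203/6 ≈ -33.833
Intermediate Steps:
c = -5 (c = -6 + (1*1 + 0) = -6 + (1 + 0) = -6 + 1 = -5)
-38 + (d/(-12))*c = -38 + (10/(-12))*(-5) = -38 + (10*(-1/12))*(-5) = -38 - ⅚*(-5) = -38 + 25/6 = -203/6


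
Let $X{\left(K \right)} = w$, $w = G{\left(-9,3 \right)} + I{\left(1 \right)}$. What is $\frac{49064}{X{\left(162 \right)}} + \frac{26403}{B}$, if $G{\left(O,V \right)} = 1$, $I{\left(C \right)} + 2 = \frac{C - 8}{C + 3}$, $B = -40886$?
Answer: $- \frac{8024413249}{449746} \approx -17842.0$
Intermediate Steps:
$I{\left(C \right)} = -2 + \frac{-8 + C}{3 + C}$ ($I{\left(C \right)} = -2 + \frac{C - 8}{C + 3} = -2 + \frac{-8 + C}{3 + C}$)
$w = - \frac{11}{4}$ ($w = 1 + \frac{-14 - 1}{3 + 1} = 1 + \frac{-14 - 1}{4} = 1 + \frac{1}{4} \left(-15\right) = 1 - \frac{15}{4} = - \frac{11}{4} \approx -2.75$)
$X{\left(K \right)} = - \frac{11}{4}$
$\frac{49064}{X{\left(162 \right)}} + \frac{26403}{B} = \frac{49064}{- \frac{11}{4}} + \frac{26403}{-40886} = 49064 \left(- \frac{4}{11}\right) + 26403 \left(- \frac{1}{40886}\right) = - \frac{196256}{11} - \frac{26403}{40886} = - \frac{8024413249}{449746}$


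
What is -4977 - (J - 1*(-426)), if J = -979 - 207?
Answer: -4217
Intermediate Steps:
J = -1186
-4977 - (J - 1*(-426)) = -4977 - (-1186 - 1*(-426)) = -4977 - (-1186 + 426) = -4977 - 1*(-760) = -4977 + 760 = -4217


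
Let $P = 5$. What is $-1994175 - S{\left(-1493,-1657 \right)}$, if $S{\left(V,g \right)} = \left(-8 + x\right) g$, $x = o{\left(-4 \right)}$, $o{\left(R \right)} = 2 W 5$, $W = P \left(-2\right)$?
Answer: $-2173131$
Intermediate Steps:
$W = -10$ ($W = 5 \left(-2\right) = -10$)
$o{\left(R \right)} = -100$ ($o{\left(R \right)} = 2 \left(-10\right) 5 = \left(-20\right) 5 = -100$)
$x = -100$
$S{\left(V,g \right)} = - 108 g$ ($S{\left(V,g \right)} = \left(-8 - 100\right) g = - 108 g$)
$-1994175 - S{\left(-1493,-1657 \right)} = -1994175 - \left(-108\right) \left(-1657\right) = -1994175 - 178956 = -2173131$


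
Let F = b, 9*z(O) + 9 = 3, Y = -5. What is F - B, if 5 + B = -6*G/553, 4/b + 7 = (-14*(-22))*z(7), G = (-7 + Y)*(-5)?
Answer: 283427/50323 ≈ 5.6322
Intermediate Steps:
z(O) = -2/3 (z(O) = -1 + (1/9)*3 = -1 + 1/3 = -2/3)
G = 60 (G = (-7 - 5)*(-5) = -12*(-5) = 60)
b = -12/637 (b = 4/(-7 - 14*(-22)*(-2/3)) = 4/(-7 + 308*(-2/3)) = 4/(-7 - 616/3) = 4/(-637/3) = 4*(-3/637) = -12/637 ≈ -0.018838)
F = -12/637 ≈ -0.018838
B = -3125/553 (B = -5 - 6*60/553 = -5 - 360/553 = -3125/553 ≈ -5.6510)
F - B = -12/637 - 1*(-3125/553) = -12/637 + 3125/553 = 283427/50323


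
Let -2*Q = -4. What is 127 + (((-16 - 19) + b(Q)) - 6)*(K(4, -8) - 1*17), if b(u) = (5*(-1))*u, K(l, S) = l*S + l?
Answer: 2422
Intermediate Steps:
Q = 2 (Q = -½*(-4) = 2)
K(l, S) = l + S*l (K(l, S) = S*l + l = l + S*l)
b(u) = -5*u
127 + (((-16 - 19) + b(Q)) - 6)*(K(4, -8) - 1*17) = 127 + (((-16 - 19) - 5*2) - 6)*(4*(1 - 8) - 1*17) = 127 + ((-35 - 10) - 6)*(4*(-7) - 17) = 127 + (-45 - 6)*(-28 - 17) = 127 - 51*(-45) = 127 + 2295 = 2422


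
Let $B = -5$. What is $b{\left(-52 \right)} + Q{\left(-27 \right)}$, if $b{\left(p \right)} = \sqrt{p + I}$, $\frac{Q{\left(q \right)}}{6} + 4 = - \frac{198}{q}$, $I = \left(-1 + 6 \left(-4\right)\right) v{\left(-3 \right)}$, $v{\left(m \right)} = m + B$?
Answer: $20 + 2 \sqrt{37} \approx 32.166$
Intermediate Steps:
$v{\left(m \right)} = -5 + m$ ($v{\left(m \right)} = m - 5 = -5 + m$)
$I = 200$ ($I = \left(-1 + 6 \left(-4\right)\right) \left(-5 - 3\right) = \left(-1 - 24\right) \left(-8\right) = \left(-25\right) \left(-8\right) = 200$)
$Q{\left(q \right)} = -24 - \frac{1188}{q}$ ($Q{\left(q \right)} = -24 + 6 \left(- \frac{198}{q}\right) = -24 - \frac{1188}{q}$)
$b{\left(p \right)} = \sqrt{200 + p}$ ($b{\left(p \right)} = \sqrt{p + 200} = \sqrt{200 + p}$)
$b{\left(-52 \right)} + Q{\left(-27 \right)} = \sqrt{200 - 52} - \left(24 + \frac{1188}{-27}\right) = \sqrt{148} - -20 = 2 \sqrt{37} + \left(-24 + 44\right) = 2 \sqrt{37} + 20 = 20 + 2 \sqrt{37}$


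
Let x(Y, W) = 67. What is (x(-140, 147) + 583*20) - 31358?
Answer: -19631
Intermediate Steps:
(x(-140, 147) + 583*20) - 31358 = (67 + 583*20) - 31358 = (67 + 11660) - 31358 = 11727 - 31358 = -19631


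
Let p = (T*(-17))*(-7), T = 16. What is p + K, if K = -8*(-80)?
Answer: 2544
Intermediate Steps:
p = 1904 (p = (16*(-17))*(-7) = -272*(-7) = 1904)
K = 640
p + K = 1904 + 640 = 2544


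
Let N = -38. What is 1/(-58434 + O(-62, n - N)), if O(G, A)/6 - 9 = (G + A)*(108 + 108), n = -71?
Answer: -1/181500 ≈ -5.5096e-6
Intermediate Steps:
O(G, A) = 54 + 1296*A + 1296*G (O(G, A) = 54 + 6*((G + A)*(108 + 108)) = 54 + 6*((A + G)*216) = 54 + 6*(216*A + 216*G) = 54 + (1296*A + 1296*G) = 54 + 1296*A + 1296*G)
1/(-58434 + O(-62, n - N)) = 1/(-58434 + (54 + 1296*(-71 - 1*(-38)) + 1296*(-62))) = 1/(-58434 + (54 + 1296*(-71 + 38) - 80352)) = 1/(-58434 + (54 + 1296*(-33) - 80352)) = 1/(-58434 + (54 - 42768 - 80352)) = 1/(-58434 - 123066) = 1/(-181500) = -1/181500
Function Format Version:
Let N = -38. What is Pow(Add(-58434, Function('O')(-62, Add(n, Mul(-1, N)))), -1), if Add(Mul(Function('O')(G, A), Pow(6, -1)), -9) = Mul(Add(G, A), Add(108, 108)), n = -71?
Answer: Rational(-1, 181500) ≈ -5.5096e-6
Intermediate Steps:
Function('O')(G, A) = Add(54, Mul(1296, A), Mul(1296, G)) (Function('O')(G, A) = Add(54, Mul(6, Mul(Add(G, A), Add(108, 108)))) = Add(54, Mul(6, Mul(Add(A, G), 216))) = Add(54, Mul(6, Add(Mul(216, A), Mul(216, G)))) = Add(54, Add(Mul(1296, A), Mul(1296, G))) = Add(54, Mul(1296, A), Mul(1296, G)))
Pow(Add(-58434, Function('O')(-62, Add(n, Mul(-1, N)))), -1) = Pow(Add(-58434, Add(54, Mul(1296, Add(-71, Mul(-1, -38))), Mul(1296, -62))), -1) = Pow(Add(-58434, Add(54, Mul(1296, Add(-71, 38)), -80352)), -1) = Pow(Add(-58434, Add(54, Mul(1296, -33), -80352)), -1) = Pow(Add(-58434, Add(54, -42768, -80352)), -1) = Pow(Add(-58434, -123066), -1) = Pow(-181500, -1) = Rational(-1, 181500)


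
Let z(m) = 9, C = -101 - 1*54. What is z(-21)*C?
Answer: -1395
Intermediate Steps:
C = -155 (C = -101 - 54 = -155)
z(-21)*C = 9*(-155) = -1395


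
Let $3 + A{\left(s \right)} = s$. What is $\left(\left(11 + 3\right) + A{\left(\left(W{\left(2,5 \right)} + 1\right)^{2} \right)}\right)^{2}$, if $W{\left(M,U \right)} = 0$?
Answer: $144$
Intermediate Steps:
$A{\left(s \right)} = -3 + s$
$\left(\left(11 + 3\right) + A{\left(\left(W{\left(2,5 \right)} + 1\right)^{2} \right)}\right)^{2} = \left(\left(11 + 3\right) - \left(3 - \left(0 + 1\right)^{2}\right)\right)^{2} = \left(14 - \left(3 - 1^{2}\right)\right)^{2} = \left(14 + \left(-3 + 1\right)\right)^{2} = \left(14 - 2\right)^{2} = 12^{2} = 144$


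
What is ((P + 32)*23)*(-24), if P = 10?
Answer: -23184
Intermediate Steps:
((P + 32)*23)*(-24) = ((10 + 32)*23)*(-24) = (42*23)*(-24) = 966*(-24) = -23184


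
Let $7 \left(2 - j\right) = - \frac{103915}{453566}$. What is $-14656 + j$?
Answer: $- \frac{6646541319}{453566} \approx -14654.0$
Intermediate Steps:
$j = \frac{921977}{453566}$ ($j = 2 - \frac{\left(-103915\right) \frac{1}{453566}}{7} = 2 - - \frac{14845}{453566} = 2 + \frac{14845}{453566} = \frac{921977}{453566} \approx 2.0327$)
$-14656 + j = -14656 + \frac{921977}{453566} = - \frac{6646541319}{453566}$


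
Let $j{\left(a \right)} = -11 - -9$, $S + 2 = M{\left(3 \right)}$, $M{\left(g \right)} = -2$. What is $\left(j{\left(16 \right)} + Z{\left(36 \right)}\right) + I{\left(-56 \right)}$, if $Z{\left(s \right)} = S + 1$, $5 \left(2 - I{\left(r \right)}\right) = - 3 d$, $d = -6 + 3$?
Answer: $- \frac{24}{5} \approx -4.8$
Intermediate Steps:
$S = -4$ ($S = -2 - 2 = -4$)
$d = -3$
$I{\left(r \right)} = \frac{1}{5}$ ($I{\left(r \right)} = 2 - \frac{\left(-3\right) \left(-3\right)}{5} = 2 - \frac{9}{5} = \frac{1}{5}$)
$Z{\left(s \right)} = -3$ ($Z{\left(s \right)} = -4 + 1 = -3$)
$j{\left(a \right)} = -2$ ($j{\left(a \right)} = -11 + 9 = -2$)
$\left(j{\left(16 \right)} + Z{\left(36 \right)}\right) + I{\left(-56 \right)} = \left(-2 - 3\right) + \frac{1}{5} = -5 + \frac{1}{5} = - \frac{24}{5}$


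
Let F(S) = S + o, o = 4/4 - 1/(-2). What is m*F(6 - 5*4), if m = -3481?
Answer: 87025/2 ≈ 43513.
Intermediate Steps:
o = 3/2 (o = 4*(¼) - 1*(-½) = 1 + ½ = 3/2 ≈ 1.5000)
F(S) = 3/2 + S (F(S) = S + 3/2 = 3/2 + S)
m*F(6 - 5*4) = -3481*(3/2 + (6 - 5*4)) = -3481*(3/2 + (6 - 20)) = -3481*(3/2 - 14) = -3481*(-25/2) = 87025/2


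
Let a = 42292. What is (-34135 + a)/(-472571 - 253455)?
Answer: -8157/726026 ≈ -0.011235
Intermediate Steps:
(-34135 + a)/(-472571 - 253455) = (-34135 + 42292)/(-472571 - 253455) = 8157/(-726026) = 8157*(-1/726026) = -8157/726026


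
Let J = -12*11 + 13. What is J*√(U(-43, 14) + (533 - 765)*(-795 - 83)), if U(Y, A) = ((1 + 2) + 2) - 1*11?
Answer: -119*√203690 ≈ -53707.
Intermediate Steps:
U(Y, A) = -6 (U(Y, A) = (3 + 2) - 11 = 5 - 11 = -6)
J = -119 (J = -132 + 13 = -119)
J*√(U(-43, 14) + (533 - 765)*(-795 - 83)) = -119*√(-6 + (533 - 765)*(-795 - 83)) = -119*√(-6 - 232*(-878)) = -119*√(-6 + 203696) = -119*√203690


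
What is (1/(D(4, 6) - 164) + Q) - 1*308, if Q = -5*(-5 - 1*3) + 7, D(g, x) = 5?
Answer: -41500/159 ≈ -261.01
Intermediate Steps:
Q = 47 (Q = -5*(-5 - 3) + 7 = -5*(-8) + 7 = 40 + 7 = 47)
(1/(D(4, 6) - 164) + Q) - 1*308 = (1/(5 - 164) + 47) - 1*308 = (1/(-159) + 47) - 308 = (-1/159 + 47) - 308 = 7472/159 - 308 = -41500/159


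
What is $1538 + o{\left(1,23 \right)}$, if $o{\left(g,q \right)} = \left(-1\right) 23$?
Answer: $1515$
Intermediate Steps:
$o{\left(g,q \right)} = -23$
$1538 + o{\left(1,23 \right)} = 1538 - 23 = 1515$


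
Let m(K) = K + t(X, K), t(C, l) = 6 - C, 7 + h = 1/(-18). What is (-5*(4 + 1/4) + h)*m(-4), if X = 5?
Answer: 1019/12 ≈ 84.917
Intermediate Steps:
h = -127/18 (h = -7 + 1/(-18) = -7 - 1/18 = -127/18 ≈ -7.0556)
m(K) = 1 + K (m(K) = K + (6 - 1*5) = K + (6 - 5) = K + 1 = 1 + K)
(-5*(4 + 1/4) + h)*m(-4) = (-5*(4 + 1/4) - 127/18)*(1 - 4) = (-5*(4 + 1*(¼)) - 127/18)*(-3) = (-5*(4 + ¼) - 127/18)*(-3) = (-5*17/4 - 127/18)*(-3) = (-85/4 - 127/18)*(-3) = -1019/36*(-3) = 1019/12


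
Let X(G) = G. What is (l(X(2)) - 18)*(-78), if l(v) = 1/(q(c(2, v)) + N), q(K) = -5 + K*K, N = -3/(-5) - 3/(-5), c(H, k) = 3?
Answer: 1389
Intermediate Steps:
N = 6/5 (N = -3*(-⅕) - 3*(-⅕) = ⅗ + ⅗ = 6/5 ≈ 1.2000)
q(K) = -5 + K²
l(v) = 5/26 (l(v) = 1/((-5 + 3²) + 6/5) = 1/((-5 + 9) + 6/5) = 1/(4 + 6/5) = 1/(26/5) = 5/26)
(l(X(2)) - 18)*(-78) = (5/26 - 18)*(-78) = -463/26*(-78) = 1389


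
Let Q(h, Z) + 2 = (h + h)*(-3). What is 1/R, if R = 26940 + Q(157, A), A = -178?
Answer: 1/25996 ≈ 3.8467e-5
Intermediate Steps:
Q(h, Z) = -2 - 6*h (Q(h, Z) = -2 + (h + h)*(-3) = -2 + (2*h)*(-3) = -2 - 6*h)
R = 25996 (R = 26940 + (-2 - 6*157) = 26940 + (-2 - 942) = 26940 - 944 = 25996)
1/R = 1/25996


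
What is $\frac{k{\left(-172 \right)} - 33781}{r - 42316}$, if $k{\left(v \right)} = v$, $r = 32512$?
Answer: $\frac{1787}{516} \approx 3.4632$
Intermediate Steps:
$\frac{k{\left(-172 \right)} - 33781}{r - 42316} = \frac{-172 - 33781}{32512 - 42316} = - \frac{33953}{-9804} = \left(-33953\right) \left(- \frac{1}{9804}\right) = \frac{1787}{516}$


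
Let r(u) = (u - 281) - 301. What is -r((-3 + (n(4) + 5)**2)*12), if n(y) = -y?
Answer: 606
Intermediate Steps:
r(u) = -582 + u (r(u) = (-281 + u) - 301 = -582 + u)
-r((-3 + (n(4) + 5)**2)*12) = -(-582 + (-3 + (-1*4 + 5)**2)*12) = -(-582 + (-3 + (-4 + 5)**2)*12) = -(-582 + (-3 + 1**2)*12) = -(-582 + (-3 + 1)*12) = -(-582 - 2*12) = -(-582 - 24) = -1*(-606) = 606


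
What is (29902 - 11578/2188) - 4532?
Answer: 27748991/1094 ≈ 25365.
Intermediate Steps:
(29902 - 11578/2188) - 4532 = (29902 - 11578*1/2188) - 4532 = (29902 - 5789/1094) - 4532 = 32706999/1094 - 4532 = 27748991/1094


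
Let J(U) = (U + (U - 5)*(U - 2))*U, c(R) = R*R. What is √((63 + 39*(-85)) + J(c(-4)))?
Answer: 2*I*√133 ≈ 23.065*I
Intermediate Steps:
c(R) = R²
J(U) = U*(U + (-5 + U)*(-2 + U)) (J(U) = (U + (-5 + U)*(-2 + U))*U = U*(U + (-5 + U)*(-2 + U)))
√((63 + 39*(-85)) + J(c(-4))) = √((63 + 39*(-85)) + (-4)²*(10 + ((-4)²)² - 6*(-4)²)) = √((63 - 3315) + 16*(10 + 16² - 6*16)) = √(-3252 + 16*(10 + 256 - 96)) = √(-3252 + 16*170) = √(-3252 + 2720) = √(-532) = 2*I*√133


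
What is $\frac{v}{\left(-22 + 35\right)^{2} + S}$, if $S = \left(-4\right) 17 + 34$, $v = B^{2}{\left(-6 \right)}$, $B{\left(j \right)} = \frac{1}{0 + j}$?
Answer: $\frac{1}{4860} \approx 0.00020576$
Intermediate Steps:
$B{\left(j \right)} = \frac{1}{j}$
$v = \frac{1}{36}$ ($v = \left(\frac{1}{-6}\right)^{2} = \left(- \frac{1}{6}\right)^{2} = \frac{1}{36} \approx 0.027778$)
$S = -34$ ($S = -68 + 34 = -34$)
$\frac{v}{\left(-22 + 35\right)^{2} + S} = \frac{1}{\left(-22 + 35\right)^{2} - 34} \cdot \frac{1}{36} = \frac{1}{13^{2} - 34} \cdot \frac{1}{36} = \frac{1}{169 - 34} \cdot \frac{1}{36} = \frac{1}{135} \cdot \frac{1}{36} = \frac{1}{4860}$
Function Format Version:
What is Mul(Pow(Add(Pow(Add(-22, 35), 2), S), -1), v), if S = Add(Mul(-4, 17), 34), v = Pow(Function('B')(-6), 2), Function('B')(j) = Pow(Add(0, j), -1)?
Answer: Rational(1, 4860) ≈ 0.00020576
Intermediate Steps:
Function('B')(j) = Pow(j, -1)
v = Rational(1, 36) (v = Pow(Pow(-6, -1), 2) = Pow(Rational(-1, 6), 2) = Rational(1, 36) ≈ 0.027778)
S = -34 (S = Add(-68, 34) = -34)
Mul(Pow(Add(Pow(Add(-22, 35), 2), S), -1), v) = Mul(Pow(Add(Pow(Add(-22, 35), 2), -34), -1), Rational(1, 36)) = Mul(Pow(Add(Pow(13, 2), -34), -1), Rational(1, 36)) = Mul(Pow(Add(169, -34), -1), Rational(1, 36)) = Mul(Pow(135, -1), Rational(1, 36)) = Mul(Rational(1, 135), Rational(1, 36)) = Rational(1, 4860)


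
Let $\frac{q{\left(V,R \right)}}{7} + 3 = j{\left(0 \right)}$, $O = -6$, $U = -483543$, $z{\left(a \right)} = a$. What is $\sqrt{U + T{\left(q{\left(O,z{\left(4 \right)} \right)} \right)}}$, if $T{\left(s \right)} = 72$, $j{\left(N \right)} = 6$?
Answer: $3 i \sqrt{53719} \approx 695.32 i$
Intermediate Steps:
$q{\left(V,R \right)} = 21$ ($q{\left(V,R \right)} = -21 + 7 \cdot 6 = -21 + 42 = 21$)
$\sqrt{U + T{\left(q{\left(O,z{\left(4 \right)} \right)} \right)}} = \sqrt{-483543 + 72} = \sqrt{-483471} = 3 i \sqrt{53719}$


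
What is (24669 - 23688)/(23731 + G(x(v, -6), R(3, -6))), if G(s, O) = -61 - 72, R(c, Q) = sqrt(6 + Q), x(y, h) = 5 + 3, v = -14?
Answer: 109/2622 ≈ 0.041571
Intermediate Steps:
x(y, h) = 8
G(s, O) = -133
(24669 - 23688)/(23731 + G(x(v, -6), R(3, -6))) = (24669 - 23688)/(23731 - 133) = 981/23598 = 981*(1/23598) = 109/2622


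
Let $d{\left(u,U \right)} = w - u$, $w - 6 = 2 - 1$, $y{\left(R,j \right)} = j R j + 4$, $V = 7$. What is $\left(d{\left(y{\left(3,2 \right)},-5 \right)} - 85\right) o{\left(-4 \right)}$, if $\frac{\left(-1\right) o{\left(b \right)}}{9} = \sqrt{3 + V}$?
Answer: $846 \sqrt{10} \approx 2675.3$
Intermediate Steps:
$y{\left(R,j \right)} = 4 + R j^{2}$ ($y{\left(R,j \right)} = R j j + 4 = R j^{2} + 4 = 4 + R j^{2}$)
$o{\left(b \right)} = - 9 \sqrt{10}$ ($o{\left(b \right)} = - 9 \sqrt{3 + 7} = - 9 \sqrt{10}$)
$w = 7$ ($w = 6 + \left(2 - 1\right) = 6 + 1 = 7$)
$d{\left(u,U \right)} = 7 - u$
$\left(d{\left(y{\left(3,2 \right)},-5 \right)} - 85\right) o{\left(-4 \right)} = \left(\left(7 - \left(4 + 3 \cdot 2^{2}\right)\right) - 85\right) \left(- 9 \sqrt{10}\right) = \left(\left(7 - \left(4 + 3 \cdot 4\right)\right) - 85\right) \left(- 9 \sqrt{10}\right) = \left(\left(7 - \left(4 + 12\right)\right) - 85\right) \left(- 9 \sqrt{10}\right) = \left(\left(7 - 16\right) - 85\right) \left(- 9 \sqrt{10}\right) = \left(-9 - 85\right) \left(- 9 \sqrt{10}\right) = - 94 \left(- 9 \sqrt{10}\right) = 846 \sqrt{10}$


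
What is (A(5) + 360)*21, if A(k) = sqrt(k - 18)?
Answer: 7560 + 21*I*sqrt(13) ≈ 7560.0 + 75.717*I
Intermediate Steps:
A(k) = sqrt(-18 + k)
(A(5) + 360)*21 = (sqrt(-18 + 5) + 360)*21 = (sqrt(-13) + 360)*21 = (I*sqrt(13) + 360)*21 = (360 + I*sqrt(13))*21 = 7560 + 21*I*sqrt(13)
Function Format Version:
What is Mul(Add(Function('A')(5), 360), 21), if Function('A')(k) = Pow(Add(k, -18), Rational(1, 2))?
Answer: Add(7560, Mul(21, I, Pow(13, Rational(1, 2)))) ≈ Add(7560.0, Mul(75.717, I))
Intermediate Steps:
Function('A')(k) = Pow(Add(-18, k), Rational(1, 2))
Mul(Add(Function('A')(5), 360), 21) = Mul(Add(Pow(Add(-18, 5), Rational(1, 2)), 360), 21) = Mul(Add(Pow(-13, Rational(1, 2)), 360), 21) = Mul(Add(Mul(I, Pow(13, Rational(1, 2))), 360), 21) = Mul(Add(360, Mul(I, Pow(13, Rational(1, 2)))), 21) = Add(7560, Mul(21, I, Pow(13, Rational(1, 2))))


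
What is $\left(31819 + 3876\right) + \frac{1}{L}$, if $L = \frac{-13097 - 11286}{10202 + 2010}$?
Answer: $\frac{870338973}{24383} \approx 35695.0$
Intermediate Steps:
$L = - \frac{24383}{12212} \approx -1.9966$
$\left(31819 + 3876\right) + \frac{1}{L} = \left(31819 + 3876\right) + \frac{1}{- \frac{24383}{12212}} = 35695 - \frac{12212}{24383} = \frac{870338973}{24383}$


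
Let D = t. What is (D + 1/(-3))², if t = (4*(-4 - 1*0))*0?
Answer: ⅑ ≈ 0.11111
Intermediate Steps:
t = 0 (t = (4*(-4 + 0))*0 = (4*(-4))*0 = -16*0 = 0)
D = 0
(D + 1/(-3))² = (0 + 1/(-3))² = (0 - ⅓)² = (-⅓)² = ⅑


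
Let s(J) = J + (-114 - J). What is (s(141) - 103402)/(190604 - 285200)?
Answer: 25879/23649 ≈ 1.0943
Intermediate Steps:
s(J) = -114
(s(141) - 103402)/(190604 - 285200) = (-114 - 103402)/(190604 - 285200) = -103516/(-94596) = -103516*(-1/94596) = 25879/23649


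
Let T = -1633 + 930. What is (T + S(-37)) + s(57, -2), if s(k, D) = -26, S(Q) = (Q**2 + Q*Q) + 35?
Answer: 2044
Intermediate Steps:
S(Q) = 35 + 2*Q**2 (S(Q) = (Q**2 + Q**2) + 35 = 2*Q**2 + 35 = 35 + 2*Q**2)
T = -703
(T + S(-37)) + s(57, -2) = (-703 + (35 + 2*(-37)**2)) - 26 = (-703 + (35 + 2*1369)) - 26 = (-703 + (35 + 2738)) - 26 = (-703 + 2773) - 26 = 2070 - 26 = 2044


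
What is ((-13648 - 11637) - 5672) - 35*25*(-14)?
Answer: -18707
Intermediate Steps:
((-13648 - 11637) - 5672) - 35*25*(-14) = (-25285 - 5672) - 875*(-14) = -30957 - 1*(-12250) = -30957 + 12250 = -18707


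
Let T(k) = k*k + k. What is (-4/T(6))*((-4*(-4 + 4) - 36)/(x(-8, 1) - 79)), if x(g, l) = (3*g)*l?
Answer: -24/721 ≈ -0.033287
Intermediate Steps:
T(k) = k + k² (T(k) = k² + k = k + k²)
x(g, l) = 3*g*l
(-4/T(6))*((-4*(-4 + 4) - 36)/(x(-8, 1) - 79)) = (-4*1/(6*(1 + 6)))*((-4*(-4 + 4) - 36)/(3*(-8)*1 - 79)) = (-4/(6*7))*((-4*0 - 36)/(-24 - 79)) = (-4/42)*((0 - 36)/(-103)) = (-4*1/42)*(-36*(-1/103)) = -2/21*36/103 = -24/721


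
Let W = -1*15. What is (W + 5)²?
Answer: 100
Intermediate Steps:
W = -15
(W + 5)² = (-15 + 5)² = (-10)² = 100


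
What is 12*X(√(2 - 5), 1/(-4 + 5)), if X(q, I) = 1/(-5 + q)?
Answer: -15/7 - 3*I*√3/7 ≈ -2.1429 - 0.74231*I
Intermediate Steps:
12*X(√(2 - 5), 1/(-4 + 5)) = 12/(-5 + √(2 - 5)) = 12/(-5 + √(-3)) = 12/(-5 + I*√3)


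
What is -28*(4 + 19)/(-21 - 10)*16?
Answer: 10304/31 ≈ 332.39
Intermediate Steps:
-28*(4 + 19)/(-21 - 10)*16 = -644/(-31)*16 = -644*(-1)/31*16 = -28*(-23/31)*16 = (644/31)*16 = 10304/31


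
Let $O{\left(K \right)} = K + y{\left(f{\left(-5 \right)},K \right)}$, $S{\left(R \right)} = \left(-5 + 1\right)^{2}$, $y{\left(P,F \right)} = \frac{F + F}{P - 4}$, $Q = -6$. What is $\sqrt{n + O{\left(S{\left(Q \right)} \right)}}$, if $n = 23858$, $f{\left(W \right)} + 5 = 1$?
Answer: $\sqrt{23870} \approx 154.5$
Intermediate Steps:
$f{\left(W \right)} = -4$ ($f{\left(W \right)} = -5 + 1 = -4$)
$y{\left(P,F \right)} = \frac{2 F}{-4 + P}$
$S{\left(R \right)} = 16$ ($S{\left(R \right)} = \left(-4\right)^{2} = 16$)
$O{\left(K \right)} = \frac{3 K}{4}$ ($O{\left(K \right)} = K + \frac{2 K}{-4 - 4} = K + \frac{2 K}{-8} = K + 2 K \left(- \frac{1}{8}\right) = K - \frac{K}{4} = \frac{3 K}{4}$)
$\sqrt{n + O{\left(S{\left(Q \right)} \right)}} = \sqrt{23858 + \frac{3}{4} \cdot 16} = \sqrt{23858 + 12} = \sqrt{23870}$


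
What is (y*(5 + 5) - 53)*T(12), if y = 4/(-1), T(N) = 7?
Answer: -651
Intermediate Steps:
y = -4 (y = 4*(-1) = -4)
(y*(5 + 5) - 53)*T(12) = (-4*(5 + 5) - 53)*7 = (-4*10 - 53)*7 = (-40 - 53)*7 = -93*7 = -651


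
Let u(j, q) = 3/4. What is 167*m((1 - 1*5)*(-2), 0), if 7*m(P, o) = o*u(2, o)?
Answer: 0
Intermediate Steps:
u(j, q) = 3/4 (u(j, q) = 3*(1/4) = 3/4)
m(P, o) = 3*o/28 (m(P, o) = (o*(3/4))/7 = (3*o/4)/7 = 3*o/28)
167*m((1 - 1*5)*(-2), 0) = 167*((3/28)*0) = 167*0 = 0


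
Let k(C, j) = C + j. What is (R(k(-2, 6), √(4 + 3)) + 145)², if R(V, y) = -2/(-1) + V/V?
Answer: 21904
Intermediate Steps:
R(V, y) = 3 (R(V, y) = -2*(-1) + 1 = 2 + 1 = 3)
(R(k(-2, 6), √(4 + 3)) + 145)² = (3 + 145)² = 148² = 21904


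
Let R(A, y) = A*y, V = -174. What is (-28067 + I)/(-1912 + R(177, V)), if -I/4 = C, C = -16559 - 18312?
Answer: -111417/32710 ≈ -3.4062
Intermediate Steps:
C = -34871
I = 139484 (I = -4*(-34871) = 139484)
(-28067 + I)/(-1912 + R(177, V)) = (-28067 + 139484)/(-1912 + 177*(-174)) = 111417/(-1912 - 30798) = 111417/(-32710) = 111417*(-1/32710) = -111417/32710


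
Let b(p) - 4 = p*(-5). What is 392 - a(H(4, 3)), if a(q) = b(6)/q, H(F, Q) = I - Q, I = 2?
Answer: 366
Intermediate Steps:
b(p) = 4 - 5*p (b(p) = 4 + p*(-5) = 4 - 5*p)
H(F, Q) = 2 - Q
a(q) = -26/q (a(q) = (4 - 5*6)/q = (4 - 30)/q = -26/q)
392 - a(H(4, 3)) = 392 - (-26)/(2 - 1*3) = 392 - (-26)/(2 - 3) = 392 - (-26)/(-1) = 392 - (-26)*(-1) = 392 - 1*26 = 392 - 26 = 366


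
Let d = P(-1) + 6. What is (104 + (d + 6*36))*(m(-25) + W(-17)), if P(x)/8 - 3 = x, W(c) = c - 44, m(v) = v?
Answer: -29412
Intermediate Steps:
W(c) = -44 + c
P(x) = 24 + 8*x
d = 22 (d = (24 + 8*(-1)) + 6 = (24 - 8) + 6 = 16 + 6 = 22)
(104 + (d + 6*36))*(m(-25) + W(-17)) = (104 + (22 + 6*36))*(-25 + (-44 - 17)) = (104 + (22 + 216))*(-25 - 61) = (104 + 238)*(-86) = 342*(-86) = -29412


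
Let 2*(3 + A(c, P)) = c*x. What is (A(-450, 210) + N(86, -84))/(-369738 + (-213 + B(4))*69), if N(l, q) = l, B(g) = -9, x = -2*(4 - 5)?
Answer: 367/385056 ≈ 0.00095311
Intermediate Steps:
x = 2 (x = -2*(-1) = 2)
A(c, P) = -3 + c (A(c, P) = -3 + (c*2)/2 = -3 + (2*c)/2 = -3 + c)
(A(-450, 210) + N(86, -84))/(-369738 + (-213 + B(4))*69) = ((-3 - 450) + 86)/(-369738 + (-213 - 9)*69) = (-453 + 86)/(-369738 - 222*69) = -367/(-369738 - 15318) = -367/(-385056) = -367*(-1/385056) = 367/385056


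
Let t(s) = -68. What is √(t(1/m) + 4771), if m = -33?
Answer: √4703 ≈ 68.578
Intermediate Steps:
√(t(1/m) + 4771) = √(-68 + 4771) = √4703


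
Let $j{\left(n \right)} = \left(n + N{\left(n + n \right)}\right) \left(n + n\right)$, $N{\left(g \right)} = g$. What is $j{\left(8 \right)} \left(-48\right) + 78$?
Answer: $-18354$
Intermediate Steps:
$j{\left(n \right)} = 6 n^{2}$ ($j{\left(n \right)} = \left(n + \left(n + n\right)\right) \left(n + n\right) = \left(n + 2 n\right) 2 n = 3 n 2 n = 6 n^{2}$)
$j{\left(8 \right)} \left(-48\right) + 78 = 6 \cdot 8^{2} \left(-48\right) + 78 = 6 \cdot 64 \left(-48\right) + 78 = 384 \left(-48\right) + 78 = -18432 + 78 = -18354$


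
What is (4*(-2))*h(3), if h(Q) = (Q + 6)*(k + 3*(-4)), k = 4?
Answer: 576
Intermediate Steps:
h(Q) = -48 - 8*Q (h(Q) = (Q + 6)*(4 + 3*(-4)) = (6 + Q)*(4 - 12) = (6 + Q)*(-8) = -48 - 8*Q)
(4*(-2))*h(3) = (4*(-2))*(-48 - 8*3) = -8*(-48 - 24) = -8*(-72) = 576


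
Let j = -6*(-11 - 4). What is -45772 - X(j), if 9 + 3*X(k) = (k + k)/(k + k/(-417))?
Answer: -9520091/208 ≈ -45770.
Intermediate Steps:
j = 90 (j = -6*(-15) = 90)
X(k) = -485/208 (X(k) = -3 + ((k + k)/(k + k/(-417)))/3 = -3 + ((2*k)/(k + k*(-1/417)))/3 = -3 + ((2*k)/(k - k/417))/3 = -3 + ((2*k)/((416*k/417)))/3 = -3 + ((2*k)*(417/(416*k)))/3 = -3 + (1/3)*(417/208) = -3 + 139/208 = -485/208)
-45772 - X(j) = -45772 - 1*(-485/208) = -45772 + 485/208 = -9520091/208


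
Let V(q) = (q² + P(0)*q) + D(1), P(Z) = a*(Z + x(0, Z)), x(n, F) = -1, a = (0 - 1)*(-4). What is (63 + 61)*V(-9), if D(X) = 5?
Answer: 15128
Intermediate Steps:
a = 4 (a = -1*(-4) = 4)
P(Z) = -4 + 4*Z (P(Z) = 4*(Z - 1) = 4*(-1 + Z) = -4 + 4*Z)
V(q) = 5 + q² - 4*q (V(q) = (q² + (-4 + 4*0)*q) + 5 = (q² + (-4 + 0)*q) + 5 = (q² - 4*q) + 5 = 5 + q² - 4*q)
(63 + 61)*V(-9) = (63 + 61)*(5 + (-9)² - 4*(-9)) = 124*(5 + 81 + 36) = 124*122 = 15128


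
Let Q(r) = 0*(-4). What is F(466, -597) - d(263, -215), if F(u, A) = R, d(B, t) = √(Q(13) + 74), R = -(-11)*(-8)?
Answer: -88 - √74 ≈ -96.602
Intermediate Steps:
Q(r) = 0
R = -88 (R = -11*8 = -88)
d(B, t) = √74 (d(B, t) = √(0 + 74) = √74)
F(u, A) = -88
F(466, -597) - d(263, -215) = -88 - √74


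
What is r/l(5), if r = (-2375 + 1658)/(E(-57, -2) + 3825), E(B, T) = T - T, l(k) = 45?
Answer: -239/57375 ≈ -0.0041656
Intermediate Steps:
E(B, T) = 0
r = -239/1275 (r = (-2375 + 1658)/(0 + 3825) = -717/3825 = -717*1/3825 = -239/1275 ≈ -0.18745)
r/l(5) = -239/1275/45 = -239/1275*1/45 = -239/57375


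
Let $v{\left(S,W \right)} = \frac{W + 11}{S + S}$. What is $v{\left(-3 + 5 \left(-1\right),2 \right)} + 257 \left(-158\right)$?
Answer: $- \frac{649709}{16} \approx -40607.0$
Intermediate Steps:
$v{\left(S,W \right)} = \frac{11 + W}{2 S}$
$v{\left(-3 + 5 \left(-1\right),2 \right)} + 257 \left(-158\right) = \frac{11 + 2}{2 \left(-3 + 5 \left(-1\right)\right)} + 257 \left(-158\right) = \frac{1}{2} \frac{1}{-3 - 5} \cdot 13 - 40606 = \frac{1}{2} \frac{1}{-8} \cdot 13 - 40606 = \frac{1}{2} \left(- \frac{1}{8}\right) 13 - 40606 = - \frac{13}{16} - 40606 = - \frac{649709}{16}$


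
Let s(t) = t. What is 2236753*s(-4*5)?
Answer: -44735060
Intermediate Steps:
2236753*s(-4*5) = 2236753*(-4*5) = 2236753*(-20) = -44735060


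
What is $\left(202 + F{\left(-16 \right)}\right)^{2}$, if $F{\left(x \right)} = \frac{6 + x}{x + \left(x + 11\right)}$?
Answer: $\frac{18079504}{441} \approx 40997.0$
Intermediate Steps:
$F{\left(x \right)} = \frac{6 + x}{11 + 2 x}$ ($F{\left(x \right)} = \frac{6 + x}{x + \left(11 + x\right)} = \frac{6 + x}{11 + 2 x}$)
$\left(202 + F{\left(-16 \right)}\right)^{2} = \left(202 + \frac{6 - 16}{11 + 2 \left(-16\right)}\right)^{2} = \left(202 + \frac{1}{11 - 32} \left(-10\right)\right)^{2} = \left(202 + \frac{1}{-21} \left(-10\right)\right)^{2} = \left(202 - - \frac{10}{21}\right)^{2} = \left(202 + \frac{10}{21}\right)^{2} = \left(\frac{4252}{21}\right)^{2} = \frac{18079504}{441}$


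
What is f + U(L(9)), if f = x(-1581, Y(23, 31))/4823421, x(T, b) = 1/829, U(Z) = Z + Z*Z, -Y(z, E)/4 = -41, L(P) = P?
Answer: 359875440811/3998616009 ≈ 90.000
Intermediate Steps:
Y(z, E) = 164 (Y(z, E) = -4*(-41) = 164)
U(Z) = Z + Z²
x(T, b) = 1/829
f = 1/3998616009 (f = (1/829)/4823421 = (1/829)*(1/4823421) = 1/3998616009 ≈ 2.5009e-10)
f + U(L(9)) = 1/3998616009 + 9*(1 + 9) = 1/3998616009 + 9*10 = 1/3998616009 + 90 = 359875440811/3998616009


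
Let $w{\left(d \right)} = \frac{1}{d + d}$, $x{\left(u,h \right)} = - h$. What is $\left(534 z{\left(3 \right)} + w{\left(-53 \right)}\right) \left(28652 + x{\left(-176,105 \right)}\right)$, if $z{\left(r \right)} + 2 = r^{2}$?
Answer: $\frac{11311092169}{106} \approx 1.0671 \cdot 10^{8}$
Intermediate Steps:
$w{\left(d \right)} = \frac{1}{2 d}$
$z{\left(r \right)} = -2 + r^{2}$
$\left(534 z{\left(3 \right)} + w{\left(-53 \right)}\right) \left(28652 + x{\left(-176,105 \right)}\right) = \left(534 \left(-2 + 3^{2}\right) + \frac{1}{2 \left(-53\right)}\right) \left(28652 - 105\right) = \left(534 \left(-2 + 9\right) + \frac{1}{2} \left(- \frac{1}{53}\right)\right) \left(28652 - 105\right) = \left(534 \cdot 7 - \frac{1}{106}\right) 28547 = \left(3738 - \frac{1}{106}\right) 28547 = \frac{396227}{106} \cdot 28547 = \frac{11311092169}{106}$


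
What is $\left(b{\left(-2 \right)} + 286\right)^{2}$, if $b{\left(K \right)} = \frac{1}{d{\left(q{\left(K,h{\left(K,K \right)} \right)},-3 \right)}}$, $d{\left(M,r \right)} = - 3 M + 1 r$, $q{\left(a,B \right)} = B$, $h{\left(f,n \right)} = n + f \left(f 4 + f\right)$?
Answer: $\frac{265722601}{3249} \approx 81786.0$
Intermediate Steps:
$h{\left(f,n \right)} = n + 5 f^{2}$ ($h{\left(f,n \right)} = n + f \left(4 f + f\right) = n + f 5 f = n + 5 f^{2}$)
$d{\left(M,r \right)} = r - 3 M$ ($d{\left(M,r \right)} = - 3 M + r = r - 3 M$)
$b{\left(K \right)} = \frac{1}{-3 - 15 K^{2} - 3 K}$ ($b{\left(K \right)} = \frac{1}{-3 - 3 \left(K + 5 K^{2}\right)} = \frac{1}{-3 - \left(3 K + 15 K^{2}\right)} = \frac{1}{-3 - 15 K^{2} - 3 K}$)
$\left(b{\left(-2 \right)} + 286\right)^{2} = \left(- \frac{1}{3 + 3 \left(-2\right) + 15 \left(-2\right)^{2}} + 286\right)^{2} = \left(- \frac{1}{3 - 6 + 15 \cdot 4} + 286\right)^{2} = \left(- \frac{1}{3 - 6 + 60} + 286\right)^{2} = \left(- \frac{1}{57} + 286\right)^{2} = \left(\frac{16301}{57}\right)^{2} = \frac{265722601}{3249}$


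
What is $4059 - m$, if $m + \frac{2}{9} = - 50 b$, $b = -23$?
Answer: $\frac{26183}{9} \approx 2909.2$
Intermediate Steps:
$m = \frac{10348}{9}$ ($m = - \frac{2}{9} - -1150 = - \frac{2}{9} + 1150 = \frac{10348}{9} \approx 1149.8$)
$4059 - m = 4059 - \frac{10348}{9} = \frac{26183}{9}$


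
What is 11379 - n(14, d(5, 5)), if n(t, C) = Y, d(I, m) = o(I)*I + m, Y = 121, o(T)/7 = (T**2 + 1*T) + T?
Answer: 11258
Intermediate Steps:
o(T) = 7*T**2 + 14*T (o(T) = 7*((T**2 + 1*T) + T) = 7*((T**2 + T) + T) = 7*((T + T**2) + T) = 7*(T**2 + 2*T) = 7*T**2 + 14*T)
d(I, m) = m + 7*I**2*(2 + I) (d(I, m) = (7*I*(2 + I))*I + m = 7*I**2*(2 + I) + m = m + 7*I**2*(2 + I))
n(t, C) = 121
11379 - n(14, d(5, 5)) = 11379 - 1*121 = 11379 - 121 = 11258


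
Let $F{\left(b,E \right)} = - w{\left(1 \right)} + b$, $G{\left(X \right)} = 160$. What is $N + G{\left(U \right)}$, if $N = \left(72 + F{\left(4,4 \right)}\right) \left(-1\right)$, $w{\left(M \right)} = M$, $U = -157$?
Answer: $85$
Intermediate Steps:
$F{\left(b,E \right)} = -1 + b$ ($F{\left(b,E \right)} = \left(-1\right) 1 + b = -1 + b$)
$N = -75$ ($N = \left(72 + \left(-1 + 4\right)\right) \left(-1\right) = \left(72 + 3\right) \left(-1\right) = 75 \left(-1\right) = -75$)
$N + G{\left(U \right)} = -75 + 160 = 85$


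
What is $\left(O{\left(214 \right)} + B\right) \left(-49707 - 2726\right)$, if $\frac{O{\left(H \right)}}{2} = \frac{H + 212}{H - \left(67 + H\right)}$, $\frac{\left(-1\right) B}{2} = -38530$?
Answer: $- \frac{270667954744}{67} \approx -4.0398 \cdot 10^{9}$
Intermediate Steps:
$B = 77060$ ($B = \left(-2\right) \left(-38530\right) = 77060$)
$O{\left(H \right)} = - \frac{424}{67} - \frac{2 H}{67}$ ($O{\left(H \right)} = 2 \frac{H + 212}{H - \left(67 + H\right)} = 2 \frac{212 + H}{-67} = 2 \left(212 + H\right) \left(- \frac{1}{67}\right) = 2 \left(- \frac{212}{67} - \frac{H}{67}\right) = - \frac{424}{67} - \frac{2 H}{67}$)
$\left(O{\left(214 \right)} + B\right) \left(-49707 - 2726\right) = \left(\left(- \frac{424}{67} - \frac{428}{67}\right) + 77060\right) \left(-49707 - 2726\right) = \left(\left(- \frac{424}{67} - \frac{428}{67}\right) + 77060\right) \left(-52433\right) = \left(- \frac{852}{67} + 77060\right) \left(-52433\right) = \frac{5162168}{67} \left(-52433\right) = - \frac{270667954744}{67}$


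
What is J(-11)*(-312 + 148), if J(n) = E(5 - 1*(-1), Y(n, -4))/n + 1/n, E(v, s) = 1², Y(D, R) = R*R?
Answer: 328/11 ≈ 29.818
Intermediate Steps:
Y(D, R) = R²
E(v, s) = 1
J(n) = 2/n (J(n) = 1/n + 1/n = 2/n)
J(-11)*(-312 + 148) = (2/(-11))*(-312 + 148) = (2*(-1/11))*(-164) = -2/11*(-164) = 328/11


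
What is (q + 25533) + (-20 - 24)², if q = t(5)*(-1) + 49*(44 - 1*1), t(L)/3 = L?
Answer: 29561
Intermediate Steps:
t(L) = 3*L
q = 2092 (q = (3*5)*(-1) + 49*(44 - 1*1) = 15*(-1) + 49*(44 - 1) = -15 + 49*43 = -15 + 2107 = 2092)
(q + 25533) + (-20 - 24)² = (2092 + 25533) + (-20 - 24)² = 27625 + (-44)² = 27625 + 1936 = 29561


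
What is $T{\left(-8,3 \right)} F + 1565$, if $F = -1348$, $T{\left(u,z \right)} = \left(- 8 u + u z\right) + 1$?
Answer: $-53703$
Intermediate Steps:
$T{\left(u,z \right)} = 1 - 8 u + u z$
$T{\left(-8,3 \right)} F + 1565 = \left(1 - -64 - 24\right) \left(-1348\right) + 1565 = \left(1 + 64 - 24\right) \left(-1348\right) + 1565 = 41 \left(-1348\right) + 1565 = -55268 + 1565 = -53703$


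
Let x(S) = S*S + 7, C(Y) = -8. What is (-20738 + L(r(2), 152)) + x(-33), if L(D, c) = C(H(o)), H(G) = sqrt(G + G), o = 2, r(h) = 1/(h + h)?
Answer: -19650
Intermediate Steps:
r(h) = 1/(2*h)
H(G) = sqrt(2)*sqrt(G) (H(G) = sqrt(2*G) = sqrt(2)*sqrt(G))
L(D, c) = -8
x(S) = 7 + S**2 (x(S) = S**2 + 7 = 7 + S**2)
(-20738 + L(r(2), 152)) + x(-33) = (-20738 - 8) + (7 + (-33)**2) = -20746 + (7 + 1089) = -20746 + 1096 = -19650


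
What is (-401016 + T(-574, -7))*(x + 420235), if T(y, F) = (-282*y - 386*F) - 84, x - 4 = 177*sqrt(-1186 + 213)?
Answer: -99399130670 - 41865810*I*sqrt(973) ≈ -9.9399e+10 - 1.3059e+9*I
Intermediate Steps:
x = 4 + 177*I*sqrt(973) (x = 4 + 177*sqrt(-1186 + 213) = 4 + 177*sqrt(-973) = 4 + 177*(I*sqrt(973)) = 4 + 177*I*sqrt(973) ≈ 4.0 + 5521.1*I)
T(y, F) = -84 - 386*F - 282*y (T(y, F) = (-386*F - 282*y) - 84 = -84 - 386*F - 282*y)
(-401016 + T(-574, -7))*(x + 420235) = (-401016 + (-84 - 386*(-7) - 282*(-574)))*((4 + 177*I*sqrt(973)) + 420235) = (-401016 + (-84 + 2702 + 161868))*(420239 + 177*I*sqrt(973)) = (-401016 + 164486)*(420239 + 177*I*sqrt(973)) = -236530*(420239 + 177*I*sqrt(973)) = -99399130670 - 41865810*I*sqrt(973)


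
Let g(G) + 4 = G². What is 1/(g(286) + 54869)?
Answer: 1/136661 ≈ 7.3174e-6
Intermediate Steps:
g(G) = -4 + G²
1/(g(286) + 54869) = 1/((-4 + 286²) + 54869) = 1/((-4 + 81796) + 54869) = 1/(81792 + 54869) = 1/136661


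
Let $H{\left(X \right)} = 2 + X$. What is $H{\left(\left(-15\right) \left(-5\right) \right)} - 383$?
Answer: $-306$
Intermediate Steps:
$H{\left(\left(-15\right) \left(-5\right) \right)} - 383 = \left(2 - -75\right) - 383 = \left(2 + 75\right) - 383 = 77 - 383 = -306$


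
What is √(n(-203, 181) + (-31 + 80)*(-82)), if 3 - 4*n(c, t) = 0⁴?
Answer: I*√16069/2 ≈ 63.382*I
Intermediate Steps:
n(c, t) = ¾ (n(c, t) = ¾ - ¼*0⁴ = ¾ - ¼*0 = ¾ + 0 = ¾)
√(n(-203, 181) + (-31 + 80)*(-82)) = √(¾ + (-31 + 80)*(-82)) = √(¾ + 49*(-82)) = √(¾ - 4018) = √(-16069/4) = I*√16069/2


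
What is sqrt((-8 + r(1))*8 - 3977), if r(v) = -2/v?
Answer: I*sqrt(4057) ≈ 63.695*I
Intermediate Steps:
sqrt((-8 + r(1))*8 - 3977) = sqrt((-8 - 2/1)*8 - 3977) = sqrt((-8 - 2*1)*8 - 3977) = sqrt((-8 - 2)*8 - 3977) = sqrt(-10*8 - 3977) = sqrt(-80 - 3977) = sqrt(-4057) = I*sqrt(4057)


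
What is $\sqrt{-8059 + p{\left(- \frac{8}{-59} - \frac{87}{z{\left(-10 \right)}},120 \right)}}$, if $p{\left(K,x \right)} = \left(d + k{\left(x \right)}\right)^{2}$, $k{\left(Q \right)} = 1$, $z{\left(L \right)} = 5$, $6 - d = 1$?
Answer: $i \sqrt{8023} \approx 89.571 i$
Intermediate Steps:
$d = 5$ ($d = 6 - 1 = 5$)
$p{\left(K,x \right)} = 36$ ($p{\left(K,x \right)} = \left(5 + 1\right)^{2} = 6^{2} = 36$)
$\sqrt{-8059 + p{\left(- \frac{8}{-59} - \frac{87}{z{\left(-10 \right)}},120 \right)}} = \sqrt{-8059 + 36} = \sqrt{-8023} = i \sqrt{8023}$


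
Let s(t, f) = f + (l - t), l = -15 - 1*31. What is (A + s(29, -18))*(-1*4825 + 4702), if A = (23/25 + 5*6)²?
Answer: -66346692/625 ≈ -1.0615e+5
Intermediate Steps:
l = -46 (l = -15 - 31 = -46)
s(t, f) = -46 + f - t (s(t, f) = f + (-46 - t) = -46 + f - t)
A = 597529/625 (A = (23*(1/25) + 30)² = (23/25 + 30)² = (773/25)² = 597529/625 ≈ 956.05)
(A + s(29, -18))*(-1*4825 + 4702) = (597529/625 + (-46 - 18 - 1*29))*(-1*4825 + 4702) = (597529/625 + (-46 - 18 - 29))*(-4825 + 4702) = (597529/625 - 93)*(-123) = (539404/625)*(-123) = -66346692/625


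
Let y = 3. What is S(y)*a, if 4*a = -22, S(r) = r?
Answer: -33/2 ≈ -16.500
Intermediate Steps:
a = -11/2 (a = (1/4)*(-22) = -11/2 ≈ -5.5000)
S(y)*a = 3*(-11/2) = -33/2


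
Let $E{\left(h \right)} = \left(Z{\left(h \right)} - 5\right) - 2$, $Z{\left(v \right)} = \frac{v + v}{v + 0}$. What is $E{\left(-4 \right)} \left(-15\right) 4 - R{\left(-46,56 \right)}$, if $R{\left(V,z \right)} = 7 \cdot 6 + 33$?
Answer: $225$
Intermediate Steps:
$Z{\left(v \right)} = 2$ ($Z{\left(v \right)} = \frac{2 v}{v} = 2$)
$E{\left(h \right)} = -5$ ($E{\left(h \right)} = \left(2 - 5\right) - 2 = -3 - 2 = -5$)
$R{\left(V,z \right)} = 75$ ($R{\left(V,z \right)} = 42 + 33 = 75$)
$E{\left(-4 \right)} \left(-15\right) 4 - R{\left(-46,56 \right)} = \left(-5\right) \left(-15\right) 4 - 75 = 75 \cdot 4 - 75 = 300 - 75 = 225$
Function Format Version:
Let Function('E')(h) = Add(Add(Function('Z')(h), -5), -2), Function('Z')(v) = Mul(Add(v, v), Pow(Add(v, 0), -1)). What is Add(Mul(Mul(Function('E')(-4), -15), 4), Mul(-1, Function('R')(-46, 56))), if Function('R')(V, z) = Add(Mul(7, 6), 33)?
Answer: 225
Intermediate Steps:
Function('Z')(v) = 2 (Function('Z')(v) = Mul(Mul(2, v), Pow(v, -1)) = 2)
Function('E')(h) = -5 (Function('E')(h) = Add(Add(2, -5), -2) = Add(-3, -2) = -5)
Function('R')(V, z) = 75 (Function('R')(V, z) = Add(42, 33) = 75)
Add(Mul(Mul(Function('E')(-4), -15), 4), Mul(-1, Function('R')(-46, 56))) = Add(Mul(Mul(-5, -15), 4), Mul(-1, 75)) = Add(Mul(75, 4), -75) = Add(300, -75) = 225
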